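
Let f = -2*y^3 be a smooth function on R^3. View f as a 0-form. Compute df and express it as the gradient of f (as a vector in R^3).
df = (0) dx + (-6*y^2) dy + (0) dz; grad f = (0, -6*y^2, 0)

For a 0-form f, d f = (∂f/∂x) dx + (∂f/∂y) dy + (∂f/∂z) dz. The components of the vector representation are exactly the entries of grad f in Cartesian coordinates:
  ∂f/∂x = 0
  ∂f/∂y = -6*y^2
  ∂f/∂z = 0.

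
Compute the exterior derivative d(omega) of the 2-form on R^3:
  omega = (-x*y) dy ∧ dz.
d(omega) = (-y) dx ∧ dy ∧ dz

For a 2-form omega = sum_{i<j} g_{ij} dx_i ∧ dx_j, the exterior derivative is
  d(omega) = sum_{i<j} d(g_{ij}) ∧ dx_i ∧ dx_j = sum_{i<j, k} (∂g_{ij}/∂x_k) dx_k ∧ dx_i ∧ dx_j.
Expand each term, using dx_k ∧ dx_i ∧ dx_j = sgn(permutation) dx_{(a)} ∧ dx_{(b)} ∧ dx_{(c)} with (a < b < c) sorted:
  d(-x*y) includes (∂/∂x)(-x*y) dx = (-y) dx, which multiplied by dy ∧ dz gives (-y) dx ∧ dy ∧ dz
Collecting like 3-forms: d(omega) = (-y) dx ∧ dy ∧ dz.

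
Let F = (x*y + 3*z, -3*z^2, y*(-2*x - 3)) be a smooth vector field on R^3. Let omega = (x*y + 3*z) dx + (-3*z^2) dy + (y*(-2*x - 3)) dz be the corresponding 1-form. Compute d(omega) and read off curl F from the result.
d(omega) = (-2*x + 6*z - 3) dy ∧ dz + (2*y + 3) dz ∧ dx + (-x) dx ∧ dy; curl F = (-2*x + 6*z - 3, 2*y + 3, -x)

d omega = sum_{i<j} (∂f_j/∂x_i - ∂f_i/∂x_j) dx_i ∧ dx_j. Under the identification (dy ∧ dz, dz ∧ dx, dx ∧ dy) ↔ (e_x, e_y, e_z), the coefficients are exactly the components of curl F. Compute:
  ∂R/∂y - ∂Q/∂z = (-2*x - 3) - (-6*z) = -2*x + 6*z - 3
  ∂P/∂z - ∂R/∂x = (3) - (-2*y) = 2*y + 3
  ∂Q/∂x - ∂P/∂y = (0) - (x) = -x.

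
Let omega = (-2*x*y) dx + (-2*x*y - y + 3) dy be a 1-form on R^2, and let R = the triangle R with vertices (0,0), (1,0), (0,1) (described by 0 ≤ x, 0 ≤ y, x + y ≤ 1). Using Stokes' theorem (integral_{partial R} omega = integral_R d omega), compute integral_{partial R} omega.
integral_(partial R) omega = 0

Stokes: integral_partial_R omega = integral_R d omega with d omega = (∂Q/∂x - ∂P/∂y) dx ∧ dy.
  ∂Q/∂x = -2*y
  ∂P/∂y = -2*x
  integrand = ∂Q/∂x - ∂P/∂y = 2*x - 2*y.
Integrating over R: integral_0^1 integral_0^{1-x} (2*x - 2*y) dy dx = 0.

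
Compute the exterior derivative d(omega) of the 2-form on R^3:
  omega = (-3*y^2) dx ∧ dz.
d(omega) = (6*y) dx ∧ dy ∧ dz

For a 2-form omega = sum_{i<j} g_{ij} dx_i ∧ dx_j, the exterior derivative is
  d(omega) = sum_{i<j} d(g_{ij}) ∧ dx_i ∧ dx_j = sum_{i<j, k} (∂g_{ij}/∂x_k) dx_k ∧ dx_i ∧ dx_j.
Expand each term, using dx_k ∧ dx_i ∧ dx_j = sgn(permutation) dx_{(a)} ∧ dx_{(b)} ∧ dx_{(c)} with (a < b < c) sorted:
  d(-3*y^2) includes (∂/∂y)(-3*y^2) dy = (-6*y) dy, which multiplied by dx ∧ dz gives (6*y) dx ∧ dy ∧ dz
Collecting like 3-forms: d(omega) = (6*y) dx ∧ dy ∧ dz.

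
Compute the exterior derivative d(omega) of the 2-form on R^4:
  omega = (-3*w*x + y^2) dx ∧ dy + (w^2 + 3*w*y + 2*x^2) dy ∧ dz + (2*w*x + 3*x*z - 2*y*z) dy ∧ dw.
d(omega) = (2*w - 3*x + 3*z) dx ∧ dy ∧ dw + (4*x) dx ∧ dy ∧ dz + (2*w - 3*x + 5*y) dy ∧ dz ∧ dw

For a 2-form omega = sum_{i<j} g_{ij} dx_i ∧ dx_j, the exterior derivative is
  d(omega) = sum_{i<j} d(g_{ij}) ∧ dx_i ∧ dx_j = sum_{i<j, k} (∂g_{ij}/∂x_k) dx_k ∧ dx_i ∧ dx_j.
Expand each term, using dx_k ∧ dx_i ∧ dx_j = sgn(permutation) dx_{(a)} ∧ dx_{(b)} ∧ dx_{(c)} with (a < b < c) sorted:
  d(-3*w*x + y^2) includes (∂/∂w)(-3*w*x + y^2) dw = (-3*x) dw, which multiplied by dx ∧ dy gives (-3*x) dx ∧ dy ∧ dw
  d(w^2 + 3*w*y + 2*x^2) includes (∂/∂x)(w^2 + 3*w*y + 2*x^2) dx = (4*x) dx, which multiplied by dy ∧ dz gives (4*x) dx ∧ dy ∧ dz
  d(w^2 + 3*w*y + 2*x^2) includes (∂/∂w)(w^2 + 3*w*y + 2*x^2) dw = (2*w + 3*y) dw, which multiplied by dy ∧ dz gives (2*w + 3*y) dy ∧ dz ∧ dw
  d(2*w*x + 3*x*z - 2*y*z) includes (∂/∂x)(2*w*x + 3*x*z - 2*y*z) dx = (2*w + 3*z) dx, which multiplied by dy ∧ dw gives (2*w + 3*z) dx ∧ dy ∧ dw
  d(2*w*x + 3*x*z - 2*y*z) includes (∂/∂z)(2*w*x + 3*x*z - 2*y*z) dz = (3*x - 2*y) dz, which multiplied by dy ∧ dw gives (-3*x + 2*y) dy ∧ dz ∧ dw
Collecting like 3-forms: d(omega) = (2*w - 3*x + 3*z) dx ∧ dy ∧ dw + (4*x) dx ∧ dy ∧ dz + (2*w - 3*x + 5*y) dy ∧ dz ∧ dw.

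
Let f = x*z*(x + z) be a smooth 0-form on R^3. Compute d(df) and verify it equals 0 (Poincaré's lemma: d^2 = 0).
d(df) = 0

Step 1: df = sum_i (∂f/∂x_i) dx_i = (z*(2*x + z)) dx + (0) dy + (x*(x + 2*z)) dz.
Step 2: Apply d again. Using the 1-form formula, the coefficient of dx ∧ dy in d(df) is ∂^2 f/∂x ∂y - ∂^2 f/∂y ∂x = (0) - (0) = 0 (equality of mixed partials for smooth f).
Similarly for dx ∧ dz and dy ∧ dz — all coefficients vanish. So d(df) = 0.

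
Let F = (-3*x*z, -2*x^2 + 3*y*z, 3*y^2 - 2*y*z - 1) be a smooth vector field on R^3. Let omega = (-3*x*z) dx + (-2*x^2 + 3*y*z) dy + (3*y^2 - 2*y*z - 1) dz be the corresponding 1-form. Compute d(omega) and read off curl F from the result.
d(omega) = (3*y - 2*z) dy ∧ dz + (-3*x) dz ∧ dx + (-4*x) dx ∧ dy; curl F = (3*y - 2*z, -3*x, -4*x)

d omega = sum_{i<j} (∂f_j/∂x_i - ∂f_i/∂x_j) dx_i ∧ dx_j. Under the identification (dy ∧ dz, dz ∧ dx, dx ∧ dy) ↔ (e_x, e_y, e_z), the coefficients are exactly the components of curl F. Compute:
  ∂R/∂y - ∂Q/∂z = (6*y - 2*z) - (3*y) = 3*y - 2*z
  ∂P/∂z - ∂R/∂x = (-3*x) - (0) = -3*x
  ∂Q/∂x - ∂P/∂y = (-4*x) - (0) = -4*x.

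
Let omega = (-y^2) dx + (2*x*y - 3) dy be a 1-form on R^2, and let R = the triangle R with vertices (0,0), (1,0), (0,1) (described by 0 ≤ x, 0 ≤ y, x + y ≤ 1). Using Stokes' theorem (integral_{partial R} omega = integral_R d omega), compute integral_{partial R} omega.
integral_(partial R) omega = 2/3

Stokes: integral_partial_R omega = integral_R d omega with d omega = (∂Q/∂x - ∂P/∂y) dx ∧ dy.
  ∂Q/∂x = 2*y
  ∂P/∂y = -2*y
  integrand = ∂Q/∂x - ∂P/∂y = 4*y.
Integrating over R: integral_0^1 integral_0^{1-x} (4*y) dy dx = 2/3.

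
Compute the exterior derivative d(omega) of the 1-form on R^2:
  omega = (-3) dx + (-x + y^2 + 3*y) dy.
d(omega) = (-1) dx ∧ dy

For a 1-form omega = sum_i f_i dx_i, the exterior derivative is
  d(omega) = sum_{i < j} (∂f_j/∂x_i - ∂f_i/∂x_j) dx_i ∧ dx_j.
  coefficient of dx ∧ dy: ∂f_2/∂x - ∂f_1/∂y = ∂(-x + y^2 + 3*y)/∂x - ∂(-3)/∂y = -1
Assembling: d(omega) = (-1) dx ∧ dy.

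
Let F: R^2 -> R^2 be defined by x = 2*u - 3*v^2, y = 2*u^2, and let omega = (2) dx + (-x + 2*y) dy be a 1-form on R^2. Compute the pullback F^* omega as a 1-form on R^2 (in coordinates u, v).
F^* omega = (16*u^3 - 8*u^2 + 12*u*v^2 + 4) du + (-12*v) dv

Using F^*(f dg) = (f ∘ F) d(g ∘ F), substitute each coordinate x_i by F_i(u, v) in f_i, and replace dx_i by d F_i = (∂F_i/∂u) du + (∂F_i/∂v) dv.
  For the x component: f_1(F) = 2; d F_1 = (2) du + (-6*v) dv
  For the y component: f_2(F) = 4*u^2 - 2*u + 3*v^2; d F_2 = (4*u) du + (0) dv
Combining and collecting du, dv coefficients:
  coeff of du: 16*u^3 - 8*u^2 + 12*u*v^2 + 4
  coeff of dv: -12*v
F^* omega = (16*u^3 - 8*u^2 + 12*u*v^2 + 4) du + (-12*v) dv.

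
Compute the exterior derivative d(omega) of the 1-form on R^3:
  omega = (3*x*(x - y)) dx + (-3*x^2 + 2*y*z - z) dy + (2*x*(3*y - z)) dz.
d(omega) = (-3*x) dx ∧ dy + (6*y - 2*z) dx ∧ dz + (6*x - 2*y + 1) dy ∧ dz

For a 1-form omega = sum_i f_i dx_i, the exterior derivative is
  d(omega) = sum_{i < j} (∂f_j/∂x_i - ∂f_i/∂x_j) dx_i ∧ dx_j.
  coefficient of dx ∧ dy: ∂f_2/∂x - ∂f_1/∂y = ∂(-3*x^2 + 2*y*z - z)/∂x - ∂(3*x*(x - y))/∂y = -3*x
  coefficient of dx ∧ dz: ∂f_3/∂x - ∂f_1/∂z = ∂(2*x*(3*y - z))/∂x - ∂(3*x*(x - y))/∂z = 6*y - 2*z
  coefficient of dy ∧ dz: ∂f_3/∂y - ∂f_2/∂z = ∂(2*x*(3*y - z))/∂y - ∂(-3*x^2 + 2*y*z - z)/∂z = 6*x - 2*y + 1
Assembling: d(omega) = (-3*x) dx ∧ dy + (6*y - 2*z) dx ∧ dz + (6*x - 2*y + 1) dy ∧ dz.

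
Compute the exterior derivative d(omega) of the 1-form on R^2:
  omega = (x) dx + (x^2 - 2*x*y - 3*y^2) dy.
d(omega) = (2*x - 2*y) dx ∧ dy

For a 1-form omega = sum_i f_i dx_i, the exterior derivative is
  d(omega) = sum_{i < j} (∂f_j/∂x_i - ∂f_i/∂x_j) dx_i ∧ dx_j.
  coefficient of dx ∧ dy: ∂f_2/∂x - ∂f_1/∂y = ∂(x^2 - 2*x*y - 3*y^2)/∂x - ∂(x)/∂y = 2*x - 2*y
Assembling: d(omega) = (2*x - 2*y) dx ∧ dy.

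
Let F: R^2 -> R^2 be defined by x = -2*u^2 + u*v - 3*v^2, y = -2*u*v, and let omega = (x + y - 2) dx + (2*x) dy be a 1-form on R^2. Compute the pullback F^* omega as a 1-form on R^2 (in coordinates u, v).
F^* omega = (8*u^3 + 10*u^2*v + 7*u*v^2 + 8*u + 9*v^3 - 2*v) du + (6*u^3 + 7*u^2*v + 15*u*v^2 - 2*u + 18*v^3 + 12*v) dv

Using F^*(f dg) = (f ∘ F) d(g ∘ F), substitute each coordinate x_i by F_i(u, v) in f_i, and replace dx_i by d F_i = (∂F_i/∂u) du + (∂F_i/∂v) dv.
  For the x component: f_1(F) = -2*u^2 - u*v - 3*v^2 - 2; d F_1 = (-4*u + v) du + (u - 6*v) dv
  For the y component: f_2(F) = -4*u^2 + 2*u*v - 6*v^2; d F_2 = (-2*v) du + (-2*u) dv
Combining and collecting du, dv coefficients:
  coeff of du: 8*u^3 + 10*u^2*v + 7*u*v^2 + 8*u + 9*v^3 - 2*v
  coeff of dv: 6*u^3 + 7*u^2*v + 15*u*v^2 - 2*u + 18*v^3 + 12*v
F^* omega = (8*u^3 + 10*u^2*v + 7*u*v^2 + 8*u + 9*v^3 - 2*v) du + (6*u^3 + 7*u^2*v + 15*u*v^2 - 2*u + 18*v^3 + 12*v) dv.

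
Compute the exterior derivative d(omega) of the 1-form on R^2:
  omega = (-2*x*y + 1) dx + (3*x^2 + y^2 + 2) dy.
d(omega) = (8*x) dx ∧ dy

For a 1-form omega = sum_i f_i dx_i, the exterior derivative is
  d(omega) = sum_{i < j} (∂f_j/∂x_i - ∂f_i/∂x_j) dx_i ∧ dx_j.
  coefficient of dx ∧ dy: ∂f_2/∂x - ∂f_1/∂y = ∂(3*x^2 + y^2 + 2)/∂x - ∂(-2*x*y + 1)/∂y = 8*x
Assembling: d(omega) = (8*x) dx ∧ dy.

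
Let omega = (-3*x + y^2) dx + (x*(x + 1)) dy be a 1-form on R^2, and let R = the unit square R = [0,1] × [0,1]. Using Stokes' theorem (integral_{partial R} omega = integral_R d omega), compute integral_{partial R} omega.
integral_(partial R) omega = 1

Stokes: integral_partial_R omega = integral_R d omega with d omega = (∂Q/∂x - ∂P/∂y) dx ∧ dy.
  ∂Q/∂x = 2*x + 1
  ∂P/∂y = 2*y
  integrand = ∂Q/∂x - ∂P/∂y = 2*x - 2*y + 1.
Integrating over R: integral_0^1 integral_0^1 (2*x - 2*y + 1) dx dy = 1.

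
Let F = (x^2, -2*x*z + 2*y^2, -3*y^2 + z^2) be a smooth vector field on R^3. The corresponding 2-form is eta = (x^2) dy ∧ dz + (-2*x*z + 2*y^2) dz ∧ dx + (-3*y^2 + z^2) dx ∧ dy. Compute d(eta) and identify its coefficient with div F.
d(eta) = (2*x + 4*y + 2*z) dx ∧ dy ∧ dz; div F = 2*x + 4*y + 2*z

For a 2-form in R^3 of the form above, applying d gives a 3-form with coefficient ∂P/∂x + ∂Q/∂y + ∂R/∂z:
  ∂P/∂x = 2*x
  ∂Q/∂y = 4*y
  ∂R/∂z = 2*z
Sum = 2*x + 4*y + 2*z, which is exactly div F.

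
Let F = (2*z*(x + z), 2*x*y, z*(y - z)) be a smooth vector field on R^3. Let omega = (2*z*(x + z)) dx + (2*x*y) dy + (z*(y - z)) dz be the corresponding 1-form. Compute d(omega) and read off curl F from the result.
d(omega) = (z) dy ∧ dz + (2*x + 4*z) dz ∧ dx + (2*y) dx ∧ dy; curl F = (z, 2*x + 4*z, 2*y)

d omega = sum_{i<j} (∂f_j/∂x_i - ∂f_i/∂x_j) dx_i ∧ dx_j. Under the identification (dy ∧ dz, dz ∧ dx, dx ∧ dy) ↔ (e_x, e_y, e_z), the coefficients are exactly the components of curl F. Compute:
  ∂R/∂y - ∂Q/∂z = (z) - (0) = z
  ∂P/∂z - ∂R/∂x = (2*x + 4*z) - (0) = 2*x + 4*z
  ∂Q/∂x - ∂P/∂y = (2*y) - (0) = 2*y.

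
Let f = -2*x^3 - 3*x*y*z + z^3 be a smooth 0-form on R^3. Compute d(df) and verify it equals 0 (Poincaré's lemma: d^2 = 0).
d(df) = 0

Step 1: df = sum_i (∂f/∂x_i) dx_i = (-6*x^2 - 3*y*z) dx + (-3*x*z) dy + (-3*x*y + 3*z^2) dz.
Step 2: Apply d again. Using the 1-form formula, the coefficient of dx ∧ dy in d(df) is ∂^2 f/∂x ∂y - ∂^2 f/∂y ∂x = (-3*z) - (-3*z) = 0 (equality of mixed partials for smooth f).
Similarly for dx ∧ dz and dy ∧ dz — all coefficients vanish. So d(df) = 0.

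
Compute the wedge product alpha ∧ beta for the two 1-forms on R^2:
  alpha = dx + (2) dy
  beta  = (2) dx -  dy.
alpha ∧ beta = (-5) dx ∧ dy

Distribute the wedge, using dx_i ∧ dx_j = -dx_j ∧ dx_i and dx_i ∧ dx_i = 0. For each pair (i, j) with i < j, the coefficient of dx_i ∧ dx_j in alpha ∧ beta is (alpha_i * beta_j - alpha_j * beta_i). Collecting: alpha ∧ beta = (-5) dx ∧ dy.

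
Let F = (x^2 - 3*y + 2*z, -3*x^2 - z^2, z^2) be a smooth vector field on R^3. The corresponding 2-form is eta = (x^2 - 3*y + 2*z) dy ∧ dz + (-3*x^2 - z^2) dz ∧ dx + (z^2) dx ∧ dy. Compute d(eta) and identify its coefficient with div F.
d(eta) = (2*x + 2*z) dx ∧ dy ∧ dz; div F = 2*x + 2*z

For a 2-form in R^3 of the form above, applying d gives a 3-form with coefficient ∂P/∂x + ∂Q/∂y + ∂R/∂z:
  ∂P/∂x = 2*x
  ∂Q/∂y = 0
  ∂R/∂z = 2*z
Sum = 2*x + 2*z, which is exactly div F.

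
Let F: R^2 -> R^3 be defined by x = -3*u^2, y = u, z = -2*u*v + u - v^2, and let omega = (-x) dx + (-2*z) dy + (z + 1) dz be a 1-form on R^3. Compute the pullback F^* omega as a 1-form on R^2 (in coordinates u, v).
F^* omega = (-18*u^3 + 4*u*v^2 - u + 2*v^3 + v^2 - 2*v + 1) du + (4*u^2*v - 2*u^2 + 6*u*v^2 - 2*u*v - 2*u + 2*v^3 - 2*v) dv

Using F^*(f dg) = (f ∘ F) d(g ∘ F), substitute each coordinate x_i by F_i(u, v) in f_i, and replace dx_i by d F_i = (∂F_i/∂u) du + (∂F_i/∂v) dv.
  For the x component: f_1(F) = 3*u^2; d F_1 = (-6*u) du + (0) dv
  For the y component: f_2(F) = 4*u*v - 2*u + 2*v^2; d F_2 = (1) du + (0) dv
  For the z component: f_3(F) = -2*u*v + u - v^2 + 1; d F_3 = (1 - 2*v) du + (-2*u - 2*v) dv
Combining and collecting du, dv coefficients:
  coeff of du: -18*u^3 + 4*u*v^2 - u + 2*v^3 + v^2 - 2*v + 1
  coeff of dv: 4*u^2*v - 2*u^2 + 6*u*v^2 - 2*u*v - 2*u + 2*v^3 - 2*v
F^* omega = (-18*u^3 + 4*u*v^2 - u + 2*v^3 + v^2 - 2*v + 1) du + (4*u^2*v - 2*u^2 + 6*u*v^2 - 2*u*v - 2*u + 2*v^3 - 2*v) dv.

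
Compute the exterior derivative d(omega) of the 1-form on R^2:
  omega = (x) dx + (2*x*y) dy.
d(omega) = (2*y) dx ∧ dy

For a 1-form omega = sum_i f_i dx_i, the exterior derivative is
  d(omega) = sum_{i < j} (∂f_j/∂x_i - ∂f_i/∂x_j) dx_i ∧ dx_j.
  coefficient of dx ∧ dy: ∂f_2/∂x - ∂f_1/∂y = ∂(2*x*y)/∂x - ∂(x)/∂y = 2*y
Assembling: d(omega) = (2*y) dx ∧ dy.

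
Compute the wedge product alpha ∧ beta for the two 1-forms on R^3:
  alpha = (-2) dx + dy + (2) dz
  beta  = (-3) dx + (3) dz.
alpha ∧ beta = (3) dx ∧ dy + (3) dy ∧ dz

Distribute the wedge, using dx_i ∧ dx_j = -dx_j ∧ dx_i and dx_i ∧ dx_i = 0. For each pair (i, j) with i < j, the coefficient of dx_i ∧ dx_j in alpha ∧ beta is (alpha_i * beta_j - alpha_j * beta_i). Collecting: alpha ∧ beta = (3) dx ∧ dy + (3) dy ∧ dz.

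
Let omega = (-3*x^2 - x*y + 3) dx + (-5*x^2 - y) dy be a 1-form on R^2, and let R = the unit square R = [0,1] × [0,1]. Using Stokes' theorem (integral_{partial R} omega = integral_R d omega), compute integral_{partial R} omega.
integral_(partial R) omega = -9/2

Stokes: integral_partial_R omega = integral_R d omega with d omega = (∂Q/∂x - ∂P/∂y) dx ∧ dy.
  ∂Q/∂x = -10*x
  ∂P/∂y = -x
  integrand = ∂Q/∂x - ∂P/∂y = -9*x.
Integrating over R: integral_0^1 integral_0^1 (-9*x) dx dy = -9/2.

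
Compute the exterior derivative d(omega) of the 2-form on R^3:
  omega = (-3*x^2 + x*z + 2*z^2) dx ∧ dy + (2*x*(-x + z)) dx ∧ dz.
d(omega) = (x + 4*z) dx ∧ dy ∧ dz

For a 2-form omega = sum_{i<j} g_{ij} dx_i ∧ dx_j, the exterior derivative is
  d(omega) = sum_{i<j} d(g_{ij}) ∧ dx_i ∧ dx_j = sum_{i<j, k} (∂g_{ij}/∂x_k) dx_k ∧ dx_i ∧ dx_j.
Expand each term, using dx_k ∧ dx_i ∧ dx_j = sgn(permutation) dx_{(a)} ∧ dx_{(b)} ∧ dx_{(c)} with (a < b < c) sorted:
  d(-3*x^2 + x*z + 2*z^2) includes (∂/∂z)(-3*x^2 + x*z + 2*z^2) dz = (x + 4*z) dz, which multiplied by dx ∧ dy gives (x + 4*z) dx ∧ dy ∧ dz
Collecting like 3-forms: d(omega) = (x + 4*z) dx ∧ dy ∧ dz.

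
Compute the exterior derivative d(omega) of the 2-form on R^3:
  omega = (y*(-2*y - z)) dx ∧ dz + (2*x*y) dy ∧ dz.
d(omega) = (6*y + z) dx ∧ dy ∧ dz

For a 2-form omega = sum_{i<j} g_{ij} dx_i ∧ dx_j, the exterior derivative is
  d(omega) = sum_{i<j} d(g_{ij}) ∧ dx_i ∧ dx_j = sum_{i<j, k} (∂g_{ij}/∂x_k) dx_k ∧ dx_i ∧ dx_j.
Expand each term, using dx_k ∧ dx_i ∧ dx_j = sgn(permutation) dx_{(a)} ∧ dx_{(b)} ∧ dx_{(c)} with (a < b < c) sorted:
  d(y*(-2*y - z)) includes (∂/∂y)(y*(-2*y - z)) dy = (-4*y - z) dy, which multiplied by dx ∧ dz gives (4*y + z) dx ∧ dy ∧ dz
  d(2*x*y) includes (∂/∂x)(2*x*y) dx = (2*y) dx, which multiplied by dy ∧ dz gives (2*y) dx ∧ dy ∧ dz
Collecting like 3-forms: d(omega) = (6*y + z) dx ∧ dy ∧ dz.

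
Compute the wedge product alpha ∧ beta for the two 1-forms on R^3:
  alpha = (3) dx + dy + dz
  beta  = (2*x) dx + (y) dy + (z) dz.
alpha ∧ beta = (-2*x + 3*y) dx ∧ dy + (-2*x + 3*z) dx ∧ dz + (-y + z) dy ∧ dz

Distribute the wedge, using dx_i ∧ dx_j = -dx_j ∧ dx_i and dx_i ∧ dx_i = 0. For each pair (i, j) with i < j, the coefficient of dx_i ∧ dx_j in alpha ∧ beta is (alpha_i * beta_j - alpha_j * beta_i). Collecting: alpha ∧ beta = (-2*x + 3*y) dx ∧ dy + (-2*x + 3*z) dx ∧ dz + (-y + z) dy ∧ dz.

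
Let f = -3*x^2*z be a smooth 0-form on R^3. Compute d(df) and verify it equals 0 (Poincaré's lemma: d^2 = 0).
d(df) = 0

Step 1: df = sum_i (∂f/∂x_i) dx_i = (-6*x*z) dx + (0) dy + (-3*x^2) dz.
Step 2: Apply d again. Using the 1-form formula, the coefficient of dx ∧ dy in d(df) is ∂^2 f/∂x ∂y - ∂^2 f/∂y ∂x = (0) - (0) = 0 (equality of mixed partials for smooth f).
Similarly for dx ∧ dz and dy ∧ dz — all coefficients vanish. So d(df) = 0.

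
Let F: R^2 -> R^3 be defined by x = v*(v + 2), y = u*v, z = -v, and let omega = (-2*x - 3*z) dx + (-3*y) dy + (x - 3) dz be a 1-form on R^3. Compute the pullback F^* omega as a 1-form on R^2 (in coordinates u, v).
F^* omega = (-3*u*v^2) du + (-3*u^2*v - 4*v^3 - 7*v^2 - 4*v + 3) dv

Using F^*(f dg) = (f ∘ F) d(g ∘ F), substitute each coordinate x_i by F_i(u, v) in f_i, and replace dx_i by d F_i = (∂F_i/∂u) du + (∂F_i/∂v) dv.
  For the x component: f_1(F) = v*(-2*v - 1); d F_1 = (0) du + (2*v + 2) dv
  For the y component: f_2(F) = -3*u*v; d F_2 = (v) du + (u) dv
  For the z component: f_3(F) = v^2 + 2*v - 3; d F_3 = (0) du + (-1) dv
Combining and collecting du, dv coefficients:
  coeff of du: -3*u*v^2
  coeff of dv: -3*u^2*v - 4*v^3 - 7*v^2 - 4*v + 3
F^* omega = (-3*u*v^2) du + (-3*u^2*v - 4*v^3 - 7*v^2 - 4*v + 3) dv.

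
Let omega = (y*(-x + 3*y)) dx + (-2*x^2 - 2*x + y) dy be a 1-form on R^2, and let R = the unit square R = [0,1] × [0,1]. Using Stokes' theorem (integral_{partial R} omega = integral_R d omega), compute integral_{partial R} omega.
integral_(partial R) omega = -13/2

Stokes: integral_partial_R omega = integral_R d omega with d omega = (∂Q/∂x - ∂P/∂y) dx ∧ dy.
  ∂Q/∂x = -4*x - 2
  ∂P/∂y = -x + 6*y
  integrand = ∂Q/∂x - ∂P/∂y = -3*x - 6*y - 2.
Integrating over R: integral_0^1 integral_0^1 (-3*x - 6*y - 2) dx dy = -13/2.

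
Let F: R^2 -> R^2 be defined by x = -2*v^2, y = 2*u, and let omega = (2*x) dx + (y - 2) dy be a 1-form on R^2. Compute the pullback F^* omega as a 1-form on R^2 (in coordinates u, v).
F^* omega = (4*u - 4) du + (16*v^3) dv

Using F^*(f dg) = (f ∘ F) d(g ∘ F), substitute each coordinate x_i by F_i(u, v) in f_i, and replace dx_i by d F_i = (∂F_i/∂u) du + (∂F_i/∂v) dv.
  For the x component: f_1(F) = -4*v^2; d F_1 = (0) du + (-4*v) dv
  For the y component: f_2(F) = 2*u - 2; d F_2 = (2) du + (0) dv
Combining and collecting du, dv coefficients:
  coeff of du: 4*u - 4
  coeff of dv: 16*v^3
F^* omega = (4*u - 4) du + (16*v^3) dv.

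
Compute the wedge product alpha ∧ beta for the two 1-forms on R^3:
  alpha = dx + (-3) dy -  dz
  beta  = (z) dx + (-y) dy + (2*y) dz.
alpha ∧ beta = (-y + 3*z) dx ∧ dy + (2*y + z) dx ∧ dz + (-7*y) dy ∧ dz

Distribute the wedge, using dx_i ∧ dx_j = -dx_j ∧ dx_i and dx_i ∧ dx_i = 0. For each pair (i, j) with i < j, the coefficient of dx_i ∧ dx_j in alpha ∧ beta is (alpha_i * beta_j - alpha_j * beta_i). Collecting: alpha ∧ beta = (-y + 3*z) dx ∧ dy + (2*y + z) dx ∧ dz + (-7*y) dy ∧ dz.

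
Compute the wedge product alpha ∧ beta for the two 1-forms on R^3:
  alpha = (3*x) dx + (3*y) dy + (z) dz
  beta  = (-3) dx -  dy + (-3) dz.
alpha ∧ beta = (-3*x + 9*y) dx ∧ dy + (-9*x + 3*z) dx ∧ dz + (-9*y + z) dy ∧ dz

Distribute the wedge, using dx_i ∧ dx_j = -dx_j ∧ dx_i and dx_i ∧ dx_i = 0. For each pair (i, j) with i < j, the coefficient of dx_i ∧ dx_j in alpha ∧ beta is (alpha_i * beta_j - alpha_j * beta_i). Collecting: alpha ∧ beta = (-3*x + 9*y) dx ∧ dy + (-9*x + 3*z) dx ∧ dz + (-9*y + z) dy ∧ dz.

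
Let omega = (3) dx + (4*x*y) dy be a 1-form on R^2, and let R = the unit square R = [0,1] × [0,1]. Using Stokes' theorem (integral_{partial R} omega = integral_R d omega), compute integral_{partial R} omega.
integral_(partial R) omega = 2

Stokes: integral_partial_R omega = integral_R d omega with d omega = (∂Q/∂x - ∂P/∂y) dx ∧ dy.
  ∂Q/∂x = 4*y
  ∂P/∂y = 0
  integrand = ∂Q/∂x - ∂P/∂y = 4*y.
Integrating over R: integral_0^1 integral_0^1 (4*y) dx dy = 2.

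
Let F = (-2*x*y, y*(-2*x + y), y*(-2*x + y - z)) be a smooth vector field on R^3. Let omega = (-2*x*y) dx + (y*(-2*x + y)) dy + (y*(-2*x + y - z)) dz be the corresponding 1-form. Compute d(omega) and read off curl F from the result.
d(omega) = (-2*x + 2*y - z) dy ∧ dz + (2*y) dz ∧ dx + (2*x - 2*y) dx ∧ dy; curl F = (-2*x + 2*y - z, 2*y, 2*x - 2*y)

d omega = sum_{i<j} (∂f_j/∂x_i - ∂f_i/∂x_j) dx_i ∧ dx_j. Under the identification (dy ∧ dz, dz ∧ dx, dx ∧ dy) ↔ (e_x, e_y, e_z), the coefficients are exactly the components of curl F. Compute:
  ∂R/∂y - ∂Q/∂z = (-2*x + 2*y - z) - (0) = -2*x + 2*y - z
  ∂P/∂z - ∂R/∂x = (0) - (-2*y) = 2*y
  ∂Q/∂x - ∂P/∂y = (-2*y) - (-2*x) = 2*x - 2*y.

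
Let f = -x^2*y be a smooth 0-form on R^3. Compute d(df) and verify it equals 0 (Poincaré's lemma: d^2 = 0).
d(df) = 0

Step 1: df = sum_i (∂f/∂x_i) dx_i = (-2*x*y) dx + (-x^2) dy + (0) dz.
Step 2: Apply d again. Using the 1-form formula, the coefficient of dx ∧ dy in d(df) is ∂^2 f/∂x ∂y - ∂^2 f/∂y ∂x = (-2*x) - (-2*x) = 0 (equality of mixed partials for smooth f).
Similarly for dx ∧ dz and dy ∧ dz — all coefficients vanish. So d(df) = 0.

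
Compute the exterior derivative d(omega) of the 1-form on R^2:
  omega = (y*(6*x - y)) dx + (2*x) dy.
d(omega) = (-6*x + 2*y + 2) dx ∧ dy

For a 1-form omega = sum_i f_i dx_i, the exterior derivative is
  d(omega) = sum_{i < j} (∂f_j/∂x_i - ∂f_i/∂x_j) dx_i ∧ dx_j.
  coefficient of dx ∧ dy: ∂f_2/∂x - ∂f_1/∂y = ∂(2*x)/∂x - ∂(y*(6*x - y))/∂y = -6*x + 2*y + 2
Assembling: d(omega) = (-6*x + 2*y + 2) dx ∧ dy.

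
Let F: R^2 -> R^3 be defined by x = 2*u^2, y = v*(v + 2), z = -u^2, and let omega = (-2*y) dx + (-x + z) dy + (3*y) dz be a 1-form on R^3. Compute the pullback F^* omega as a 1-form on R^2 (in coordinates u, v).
F^* omega = (14*u*v*(-v - 2)) du + (6*u^2*(-v - 1)) dv

Using F^*(f dg) = (f ∘ F) d(g ∘ F), substitute each coordinate x_i by F_i(u, v) in f_i, and replace dx_i by d F_i = (∂F_i/∂u) du + (∂F_i/∂v) dv.
  For the x component: f_1(F) = 2*v*(-v - 2); d F_1 = (4*u) du + (0) dv
  For the y component: f_2(F) = -3*u^2; d F_2 = (0) du + (2*v + 2) dv
  For the z component: f_3(F) = 3*v*(v + 2); d F_3 = (-2*u) du + (0) dv
Combining and collecting du, dv coefficients:
  coeff of du: 14*u*v*(-v - 2)
  coeff of dv: 6*u^2*(-v - 1)
F^* omega = (14*u*v*(-v - 2)) du + (6*u^2*(-v - 1)) dv.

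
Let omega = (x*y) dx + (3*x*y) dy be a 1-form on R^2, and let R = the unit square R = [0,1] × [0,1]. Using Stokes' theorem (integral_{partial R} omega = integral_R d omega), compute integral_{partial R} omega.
integral_(partial R) omega = 1

Stokes: integral_partial_R omega = integral_R d omega with d omega = (∂Q/∂x - ∂P/∂y) dx ∧ dy.
  ∂Q/∂x = 3*y
  ∂P/∂y = x
  integrand = ∂Q/∂x - ∂P/∂y = -x + 3*y.
Integrating over R: integral_0^1 integral_0^1 (-x + 3*y) dx dy = 1.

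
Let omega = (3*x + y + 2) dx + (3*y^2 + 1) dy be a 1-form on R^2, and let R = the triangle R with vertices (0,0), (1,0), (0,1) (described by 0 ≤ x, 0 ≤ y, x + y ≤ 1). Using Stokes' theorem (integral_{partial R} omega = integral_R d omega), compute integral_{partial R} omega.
integral_(partial R) omega = -1/2

Stokes: integral_partial_R omega = integral_R d omega with d omega = (∂Q/∂x - ∂P/∂y) dx ∧ dy.
  ∂Q/∂x = 0
  ∂P/∂y = 1
  integrand = ∂Q/∂x - ∂P/∂y = -1.
Integrating over R: integral_0^1 integral_0^{1-x} (-1) dy dx = -1/2.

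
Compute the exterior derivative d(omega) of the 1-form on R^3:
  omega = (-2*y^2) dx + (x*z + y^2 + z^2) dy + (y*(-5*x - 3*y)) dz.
d(omega) = (4*y + z) dx ∧ dy + (-5*y) dx ∧ dz + (-6*x - 6*y - 2*z) dy ∧ dz

For a 1-form omega = sum_i f_i dx_i, the exterior derivative is
  d(omega) = sum_{i < j} (∂f_j/∂x_i - ∂f_i/∂x_j) dx_i ∧ dx_j.
  coefficient of dx ∧ dy: ∂f_2/∂x - ∂f_1/∂y = ∂(x*z + y^2 + z^2)/∂x - ∂(-2*y^2)/∂y = 4*y + z
  coefficient of dx ∧ dz: ∂f_3/∂x - ∂f_1/∂z = ∂(y*(-5*x - 3*y))/∂x - ∂(-2*y^2)/∂z = -5*y
  coefficient of dy ∧ dz: ∂f_3/∂y - ∂f_2/∂z = ∂(y*(-5*x - 3*y))/∂y - ∂(x*z + y^2 + z^2)/∂z = -6*x - 6*y - 2*z
Assembling: d(omega) = (4*y + z) dx ∧ dy + (-5*y) dx ∧ dz + (-6*x - 6*y - 2*z) dy ∧ dz.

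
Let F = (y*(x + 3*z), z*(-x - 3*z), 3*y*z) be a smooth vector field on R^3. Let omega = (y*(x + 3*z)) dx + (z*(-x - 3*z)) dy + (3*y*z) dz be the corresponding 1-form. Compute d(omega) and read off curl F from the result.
d(omega) = (x + 9*z) dy ∧ dz + (3*y) dz ∧ dx + (-x - 4*z) dx ∧ dy; curl F = (x + 9*z, 3*y, -x - 4*z)

d omega = sum_{i<j} (∂f_j/∂x_i - ∂f_i/∂x_j) dx_i ∧ dx_j. Under the identification (dy ∧ dz, dz ∧ dx, dx ∧ dy) ↔ (e_x, e_y, e_z), the coefficients are exactly the components of curl F. Compute:
  ∂R/∂y - ∂Q/∂z = (3*z) - (-x - 6*z) = x + 9*z
  ∂P/∂z - ∂R/∂x = (3*y) - (0) = 3*y
  ∂Q/∂x - ∂P/∂y = (-z) - (x + 3*z) = -x - 4*z.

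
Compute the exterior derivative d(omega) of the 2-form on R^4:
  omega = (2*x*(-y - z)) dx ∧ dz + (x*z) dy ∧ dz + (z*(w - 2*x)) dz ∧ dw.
d(omega) = (2*x + z) dx ∧ dy ∧ dz + (-2*z) dx ∧ dz ∧ dw

For a 2-form omega = sum_{i<j} g_{ij} dx_i ∧ dx_j, the exterior derivative is
  d(omega) = sum_{i<j} d(g_{ij}) ∧ dx_i ∧ dx_j = sum_{i<j, k} (∂g_{ij}/∂x_k) dx_k ∧ dx_i ∧ dx_j.
Expand each term, using dx_k ∧ dx_i ∧ dx_j = sgn(permutation) dx_{(a)} ∧ dx_{(b)} ∧ dx_{(c)} with (a < b < c) sorted:
  d(2*x*(-y - z)) includes (∂/∂y)(2*x*(-y - z)) dy = (-2*x) dy, which multiplied by dx ∧ dz gives (2*x) dx ∧ dy ∧ dz
  d(x*z) includes (∂/∂x)(x*z) dx = (z) dx, which multiplied by dy ∧ dz gives (z) dx ∧ dy ∧ dz
  d(z*(w - 2*x)) includes (∂/∂x)(z*(w - 2*x)) dx = (-2*z) dx, which multiplied by dz ∧ dw gives (-2*z) dx ∧ dz ∧ dw
Collecting like 3-forms: d(omega) = (2*x + z) dx ∧ dy ∧ dz + (-2*z) dx ∧ dz ∧ dw.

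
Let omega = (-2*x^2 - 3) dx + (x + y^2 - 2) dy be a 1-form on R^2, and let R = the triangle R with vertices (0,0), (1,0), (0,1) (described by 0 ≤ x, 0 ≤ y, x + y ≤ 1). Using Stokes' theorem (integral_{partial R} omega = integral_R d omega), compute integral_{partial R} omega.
integral_(partial R) omega = 1/2

Stokes: integral_partial_R omega = integral_R d omega with d omega = (∂Q/∂x - ∂P/∂y) dx ∧ dy.
  ∂Q/∂x = 1
  ∂P/∂y = 0
  integrand = ∂Q/∂x - ∂P/∂y = 1.
Integrating over R: integral_0^1 integral_0^{1-x} (1) dy dx = 1/2.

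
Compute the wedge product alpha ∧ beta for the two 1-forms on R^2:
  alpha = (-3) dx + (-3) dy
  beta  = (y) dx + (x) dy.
alpha ∧ beta = (-3*x + 3*y) dx ∧ dy

Distribute the wedge, using dx_i ∧ dx_j = -dx_j ∧ dx_i and dx_i ∧ dx_i = 0. For each pair (i, j) with i < j, the coefficient of dx_i ∧ dx_j in alpha ∧ beta is (alpha_i * beta_j - alpha_j * beta_i). Collecting: alpha ∧ beta = (-3*x + 3*y) dx ∧ dy.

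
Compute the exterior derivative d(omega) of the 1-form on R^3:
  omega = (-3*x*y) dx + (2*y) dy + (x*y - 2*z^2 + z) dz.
d(omega) = (3*x) dx ∧ dy + (y) dx ∧ dz + (x) dy ∧ dz

For a 1-form omega = sum_i f_i dx_i, the exterior derivative is
  d(omega) = sum_{i < j} (∂f_j/∂x_i - ∂f_i/∂x_j) dx_i ∧ dx_j.
  coefficient of dx ∧ dy: ∂f_2/∂x - ∂f_1/∂y = ∂(2*y)/∂x - ∂(-3*x*y)/∂y = 3*x
  coefficient of dx ∧ dz: ∂f_3/∂x - ∂f_1/∂z = ∂(x*y - 2*z^2 + z)/∂x - ∂(-3*x*y)/∂z = y
  coefficient of dy ∧ dz: ∂f_3/∂y - ∂f_2/∂z = ∂(x*y - 2*z^2 + z)/∂y - ∂(2*y)/∂z = x
Assembling: d(omega) = (3*x) dx ∧ dy + (y) dx ∧ dz + (x) dy ∧ dz.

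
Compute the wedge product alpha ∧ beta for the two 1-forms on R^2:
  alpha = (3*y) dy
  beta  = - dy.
alpha ∧ beta = 0

Distribute the wedge, using dx_i ∧ dx_j = -dx_j ∧ dx_i and dx_i ∧ dx_i = 0. For each pair (i, j) with i < j, the coefficient of dx_i ∧ dx_j in alpha ∧ beta is (alpha_i * beta_j - alpha_j * beta_i). Collecting: alpha ∧ beta = 0.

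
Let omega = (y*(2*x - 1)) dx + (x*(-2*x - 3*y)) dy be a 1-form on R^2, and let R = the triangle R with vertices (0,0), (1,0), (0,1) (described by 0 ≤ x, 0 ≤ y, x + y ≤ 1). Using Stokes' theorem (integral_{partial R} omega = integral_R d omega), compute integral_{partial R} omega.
integral_(partial R) omega = -1

Stokes: integral_partial_R omega = integral_R d omega with d omega = (∂Q/∂x - ∂P/∂y) dx ∧ dy.
  ∂Q/∂x = -4*x - 3*y
  ∂P/∂y = 2*x - 1
  integrand = ∂Q/∂x - ∂P/∂y = -6*x - 3*y + 1.
Integrating over R: integral_0^1 integral_0^{1-x} (-6*x - 3*y + 1) dy dx = -1.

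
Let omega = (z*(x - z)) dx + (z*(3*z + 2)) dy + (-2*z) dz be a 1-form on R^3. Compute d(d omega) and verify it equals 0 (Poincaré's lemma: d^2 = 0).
d(d omega) = 0

Step 1: d omega = sum_{i<j} (∂f_j/∂x_i - ∂f_i/∂x_j) dx_i ∧ dx_j:
  coeff of dx ∧ dy: 0
  coeff of dx ∧ dz: -x + 2*z
  coeff of dy ∧ dz: -6*z - 2
Step 2: Apply d again to each 2-form coefficient. The only possible 3-form in R^3 is dx ∧ dy ∧ dz, with coefficient
  ∂(coeff of dy∧dz)/∂x - ∂(coeff of dx∧dz)/∂y + ∂(coeff of dx∧dy)/∂z
  = ∂/∂x (-6*z - 2) - ∂/∂y (-x + 2*z) + ∂/∂z (0).
Each of these terms simplifies to sums of mixed partials that cancel in pairs. The result is 0 (by equality of mixed partials for smooth functions — Schwarz / Clairaut).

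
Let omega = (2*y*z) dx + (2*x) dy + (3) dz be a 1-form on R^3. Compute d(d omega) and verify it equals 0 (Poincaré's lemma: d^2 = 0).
d(d omega) = 0

Step 1: d omega = sum_{i<j} (∂f_j/∂x_i - ∂f_i/∂x_j) dx_i ∧ dx_j:
  coeff of dx ∧ dy: 2 - 2*z
  coeff of dx ∧ dz: -2*y
  coeff of dy ∧ dz: 0
Step 2: Apply d again to each 2-form coefficient. The only possible 3-form in R^3 is dx ∧ dy ∧ dz, with coefficient
  ∂(coeff of dy∧dz)/∂x - ∂(coeff of dx∧dz)/∂y + ∂(coeff of dx∧dy)/∂z
  = ∂/∂x (0) - ∂/∂y (-2*y) + ∂/∂z (2 - 2*z).
Each of these terms simplifies to sums of mixed partials that cancel in pairs. The result is 0 (by equality of mixed partials for smooth functions — Schwarz / Clairaut).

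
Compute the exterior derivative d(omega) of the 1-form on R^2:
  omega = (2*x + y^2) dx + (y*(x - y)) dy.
d(omega) = (-y) dx ∧ dy

For a 1-form omega = sum_i f_i dx_i, the exterior derivative is
  d(omega) = sum_{i < j} (∂f_j/∂x_i - ∂f_i/∂x_j) dx_i ∧ dx_j.
  coefficient of dx ∧ dy: ∂f_2/∂x - ∂f_1/∂y = ∂(y*(x - y))/∂x - ∂(2*x + y^2)/∂y = -y
Assembling: d(omega) = (-y) dx ∧ dy.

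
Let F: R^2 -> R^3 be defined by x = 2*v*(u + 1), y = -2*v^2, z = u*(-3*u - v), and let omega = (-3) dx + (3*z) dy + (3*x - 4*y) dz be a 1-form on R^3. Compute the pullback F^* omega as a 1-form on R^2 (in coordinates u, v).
F^* omega = (2*v*(-18*u^2 - 27*u*v - 18*u - 4*v^2 - 3*v - 3)) du + (30*u^2*v + 4*u*v^2 - 6*u*v - 6*u - 6) dv

Using F^*(f dg) = (f ∘ F) d(g ∘ F), substitute each coordinate x_i by F_i(u, v) in f_i, and replace dx_i by d F_i = (∂F_i/∂u) du + (∂F_i/∂v) dv.
  For the x component: f_1(F) = -3; d F_1 = (2*v) du + (2*u + 2) dv
  For the y component: f_2(F) = 3*u*(-3*u - v); d F_2 = (0) du + (-4*v) dv
  For the z component: f_3(F) = 2*v*(3*u + 4*v + 3); d F_3 = (-6*u - v) du + (-u) dv
Combining and collecting du, dv coefficients:
  coeff of du: 2*v*(-18*u^2 - 27*u*v - 18*u - 4*v^2 - 3*v - 3)
  coeff of dv: 30*u^2*v + 4*u*v^2 - 6*u*v - 6*u - 6
F^* omega = (2*v*(-18*u^2 - 27*u*v - 18*u - 4*v^2 - 3*v - 3)) du + (30*u^2*v + 4*u*v^2 - 6*u*v - 6*u - 6) dv.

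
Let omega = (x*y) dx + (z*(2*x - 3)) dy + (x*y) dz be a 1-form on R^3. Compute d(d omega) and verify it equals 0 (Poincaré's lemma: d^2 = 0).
d(d omega) = 0

Step 1: d omega = sum_{i<j} (∂f_j/∂x_i - ∂f_i/∂x_j) dx_i ∧ dx_j:
  coeff of dx ∧ dy: -x + 2*z
  coeff of dx ∧ dz: y
  coeff of dy ∧ dz: 3 - x
Step 2: Apply d again to each 2-form coefficient. The only possible 3-form in R^3 is dx ∧ dy ∧ dz, with coefficient
  ∂(coeff of dy∧dz)/∂x - ∂(coeff of dx∧dz)/∂y + ∂(coeff of dx∧dy)/∂z
  = ∂/∂x (3 - x) - ∂/∂y (y) + ∂/∂z (-x + 2*z).
Each of these terms simplifies to sums of mixed partials that cancel in pairs. The result is 0 (by equality of mixed partials for smooth functions — Schwarz / Clairaut).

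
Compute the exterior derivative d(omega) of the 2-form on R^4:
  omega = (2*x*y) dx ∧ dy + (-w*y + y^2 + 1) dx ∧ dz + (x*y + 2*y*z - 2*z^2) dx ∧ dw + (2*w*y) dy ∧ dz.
d(omega) = (w - 2*y) dx ∧ dy ∧ dz + (-3*y + 4*z) dx ∧ dz ∧ dw + (-x - 2*z) dx ∧ dy ∧ dw + (2*y) dy ∧ dz ∧ dw

For a 2-form omega = sum_{i<j} g_{ij} dx_i ∧ dx_j, the exterior derivative is
  d(omega) = sum_{i<j} d(g_{ij}) ∧ dx_i ∧ dx_j = sum_{i<j, k} (∂g_{ij}/∂x_k) dx_k ∧ dx_i ∧ dx_j.
Expand each term, using dx_k ∧ dx_i ∧ dx_j = sgn(permutation) dx_{(a)} ∧ dx_{(b)} ∧ dx_{(c)} with (a < b < c) sorted:
  d(-w*y + y^2 + 1) includes (∂/∂y)(-w*y + y^2 + 1) dy = (-w + 2*y) dy, which multiplied by dx ∧ dz gives (w - 2*y) dx ∧ dy ∧ dz
  d(-w*y + y^2 + 1) includes (∂/∂w)(-w*y + y^2 + 1) dw = (-y) dw, which multiplied by dx ∧ dz gives (-y) dx ∧ dz ∧ dw
  d(x*y + 2*y*z - 2*z^2) includes (∂/∂y)(x*y + 2*y*z - 2*z^2) dy = (x + 2*z) dy, which multiplied by dx ∧ dw gives (-x - 2*z) dx ∧ dy ∧ dw
  d(x*y + 2*y*z - 2*z^2) includes (∂/∂z)(x*y + 2*y*z - 2*z^2) dz = (2*y - 4*z) dz, which multiplied by dx ∧ dw gives (-2*y + 4*z) dx ∧ dz ∧ dw
  d(2*w*y) includes (∂/∂w)(2*w*y) dw = (2*y) dw, which multiplied by dy ∧ dz gives (2*y) dy ∧ dz ∧ dw
Collecting like 3-forms: d(omega) = (w - 2*y) dx ∧ dy ∧ dz + (-3*y + 4*z) dx ∧ dz ∧ dw + (-x - 2*z) dx ∧ dy ∧ dw + (2*y) dy ∧ dz ∧ dw.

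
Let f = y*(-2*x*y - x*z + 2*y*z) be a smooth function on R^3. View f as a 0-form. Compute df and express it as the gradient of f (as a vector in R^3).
df = (y*(-2*y - z)) dx + (-4*x*y - x*z + 4*y*z) dy + (y*(-x + 2*y)) dz; grad f = (y*(-2*y - z), -4*x*y - x*z + 4*y*z, y*(-x + 2*y))

For a 0-form f, d f = (∂f/∂x) dx + (∂f/∂y) dy + (∂f/∂z) dz. The components of the vector representation are exactly the entries of grad f in Cartesian coordinates:
  ∂f/∂x = y*(-2*y - z)
  ∂f/∂y = -4*x*y - x*z + 4*y*z
  ∂f/∂z = y*(-x + 2*y).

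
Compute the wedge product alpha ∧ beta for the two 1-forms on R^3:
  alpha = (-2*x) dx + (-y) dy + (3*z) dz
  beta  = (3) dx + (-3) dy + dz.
alpha ∧ beta = (6*x + 3*y) dx ∧ dy + (-2*x - 9*z) dx ∧ dz + (-y + 9*z) dy ∧ dz

Distribute the wedge, using dx_i ∧ dx_j = -dx_j ∧ dx_i and dx_i ∧ dx_i = 0. For each pair (i, j) with i < j, the coefficient of dx_i ∧ dx_j in alpha ∧ beta is (alpha_i * beta_j - alpha_j * beta_i). Collecting: alpha ∧ beta = (6*x + 3*y) dx ∧ dy + (-2*x - 9*z) dx ∧ dz + (-y + 9*z) dy ∧ dz.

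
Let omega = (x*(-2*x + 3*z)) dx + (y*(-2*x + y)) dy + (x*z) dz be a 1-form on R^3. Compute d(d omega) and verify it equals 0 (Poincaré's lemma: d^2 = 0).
d(d omega) = 0

Step 1: d omega = sum_{i<j} (∂f_j/∂x_i - ∂f_i/∂x_j) dx_i ∧ dx_j:
  coeff of dx ∧ dy: -2*y
  coeff of dx ∧ dz: -3*x + z
  coeff of dy ∧ dz: 0
Step 2: Apply d again to each 2-form coefficient. The only possible 3-form in R^3 is dx ∧ dy ∧ dz, with coefficient
  ∂(coeff of dy∧dz)/∂x - ∂(coeff of dx∧dz)/∂y + ∂(coeff of dx∧dy)/∂z
  = ∂/∂x (0) - ∂/∂y (-3*x + z) + ∂/∂z (-2*y).
Each of these terms simplifies to sums of mixed partials that cancel in pairs. The result is 0 (by equality of mixed partials for smooth functions — Schwarz / Clairaut).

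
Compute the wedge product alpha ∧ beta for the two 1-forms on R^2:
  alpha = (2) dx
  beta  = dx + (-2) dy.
alpha ∧ beta = (-4) dx ∧ dy

Distribute the wedge, using dx_i ∧ dx_j = -dx_j ∧ dx_i and dx_i ∧ dx_i = 0. For each pair (i, j) with i < j, the coefficient of dx_i ∧ dx_j in alpha ∧ beta is (alpha_i * beta_j - alpha_j * beta_i). Collecting: alpha ∧ beta = (-4) dx ∧ dy.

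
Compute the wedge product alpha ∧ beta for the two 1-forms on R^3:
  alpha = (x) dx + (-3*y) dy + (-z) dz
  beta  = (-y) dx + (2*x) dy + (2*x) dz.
alpha ∧ beta = (2*x^2 - 3*y^2) dx ∧ dy + (2*x^2 - y*z) dx ∧ dz + (2*x*(-3*y + z)) dy ∧ dz

Distribute the wedge, using dx_i ∧ dx_j = -dx_j ∧ dx_i and dx_i ∧ dx_i = 0. For each pair (i, j) with i < j, the coefficient of dx_i ∧ dx_j in alpha ∧ beta is (alpha_i * beta_j - alpha_j * beta_i). Collecting: alpha ∧ beta = (2*x^2 - 3*y^2) dx ∧ dy + (2*x^2 - y*z) dx ∧ dz + (2*x*(-3*y + z)) dy ∧ dz.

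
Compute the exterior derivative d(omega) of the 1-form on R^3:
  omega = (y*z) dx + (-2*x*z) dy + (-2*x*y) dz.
d(omega) = (-3*z) dx ∧ dy + (-3*y) dx ∧ dz

For a 1-form omega = sum_i f_i dx_i, the exterior derivative is
  d(omega) = sum_{i < j} (∂f_j/∂x_i - ∂f_i/∂x_j) dx_i ∧ dx_j.
  coefficient of dx ∧ dy: ∂f_2/∂x - ∂f_1/∂y = ∂(-2*x*z)/∂x - ∂(y*z)/∂y = -3*z
  coefficient of dx ∧ dz: ∂f_3/∂x - ∂f_1/∂z = ∂(-2*x*y)/∂x - ∂(y*z)/∂z = -3*y
Assembling: d(omega) = (-3*z) dx ∧ dy + (-3*y) dx ∧ dz.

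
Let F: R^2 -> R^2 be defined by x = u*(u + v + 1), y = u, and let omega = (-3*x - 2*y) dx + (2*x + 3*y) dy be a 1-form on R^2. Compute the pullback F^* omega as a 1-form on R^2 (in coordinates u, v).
F^* omega = (u*(-6*u^2 - 9*u*v - 11*u - 3*v^2 - 6*v)) du + (u^2*(-3*u - 3*v - 5)) dv

Using F^*(f dg) = (f ∘ F) d(g ∘ F), substitute each coordinate x_i by F_i(u, v) in f_i, and replace dx_i by d F_i = (∂F_i/∂u) du + (∂F_i/∂v) dv.
  For the x component: f_1(F) = u*(-3*u - 3*v - 5); d F_1 = (2*u + v + 1) du + (u) dv
  For the y component: f_2(F) = u*(2*u + 2*v + 5); d F_2 = (1) du + (0) dv
Combining and collecting du, dv coefficients:
  coeff of du: u*(-6*u^2 - 9*u*v - 11*u - 3*v^2 - 6*v)
  coeff of dv: u^2*(-3*u - 3*v - 5)
F^* omega = (u*(-6*u^2 - 9*u*v - 11*u - 3*v^2 - 6*v)) du + (u^2*(-3*u - 3*v - 5)) dv.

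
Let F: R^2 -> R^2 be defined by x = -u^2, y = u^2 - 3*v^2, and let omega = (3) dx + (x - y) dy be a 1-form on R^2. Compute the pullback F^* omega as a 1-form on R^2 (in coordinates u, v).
F^* omega = (2*u*(-2*u^2 + 3*v^2 - 3)) du + (12*u^2*v - 18*v^3) dv

Using F^*(f dg) = (f ∘ F) d(g ∘ F), substitute each coordinate x_i by F_i(u, v) in f_i, and replace dx_i by d F_i = (∂F_i/∂u) du + (∂F_i/∂v) dv.
  For the x component: f_1(F) = 3; d F_1 = (-2*u) du + (0) dv
  For the y component: f_2(F) = -2*u^2 + 3*v^2; d F_2 = (2*u) du + (-6*v) dv
Combining and collecting du, dv coefficients:
  coeff of du: 2*u*(-2*u^2 + 3*v^2 - 3)
  coeff of dv: 12*u^2*v - 18*v^3
F^* omega = (2*u*(-2*u^2 + 3*v^2 - 3)) du + (12*u^2*v - 18*v^3) dv.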